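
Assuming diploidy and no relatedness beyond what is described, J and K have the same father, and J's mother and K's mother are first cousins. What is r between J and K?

0.28125

Independent pedigree routes through distinct common ancestors add.
J and K are related in two ways: half-sibs through their shared father (r = 1/4) and second cousins through their mothers (r = 1/32).
r = 1/4 + 1/32 = 0.28125.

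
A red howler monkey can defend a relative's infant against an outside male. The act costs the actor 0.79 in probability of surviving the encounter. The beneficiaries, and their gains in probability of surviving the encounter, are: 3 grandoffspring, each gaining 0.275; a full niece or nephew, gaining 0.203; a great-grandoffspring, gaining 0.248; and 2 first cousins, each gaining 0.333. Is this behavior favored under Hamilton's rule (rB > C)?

No

Hamilton's rule: the trait is favored when the sum of r·B over every recipient exceeds the actor's cost C.
r to a grandoffspring = 0.25 (two parent–offspring links: r = (1/2)^2 = 1/4).
r to a full niece or nephew = 1/4 (full aunt/uncle↔niece/nephew: two paths of length 3 through the shared grandparent pair: r = 2·(1/2)^3 = 1/4).
r to a great-grandoffspring = 1/8 (three parent–offspring links: r = (1/2)^3 = 1/8).
r to a first cousin = 0.125 (first cousins share one grandparent pair — two paths of length 4: r = 2·(1/2)^4 = 1/8).
Summing one r·B term per recipient: 3·0.25·0.275 + 1·0.25·0.203 + 1·0.125·0.248 + 2·0.125·0.333 = 0.37125.
0.37125 < 0.79: the indirect benefit is less than the cost.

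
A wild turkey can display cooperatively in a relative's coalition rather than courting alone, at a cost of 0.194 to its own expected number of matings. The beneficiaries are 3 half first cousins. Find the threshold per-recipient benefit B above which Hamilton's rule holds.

1.0347

r to a half first cousin = 0.0625 (half first cousins share one grandparent — one path of length 4: r = (1/2)^4 = 1/16).
Hamilton's rule with n recipients of equal r: n·r·B > C, so B > C/(n·r) = 0.194/(3·0.0625) = 1.0347.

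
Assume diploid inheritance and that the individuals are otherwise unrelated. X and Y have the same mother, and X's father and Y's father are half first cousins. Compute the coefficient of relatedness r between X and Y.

0.265625

Relatedness sums over independent paths through distinct common ancestors.
X and Y are related in two ways: half-sibs through their shared mother (r = 1/4) and half second cousins through their fathers (r = 1/64).
r = 1/4 + 1/64 = 0.265625.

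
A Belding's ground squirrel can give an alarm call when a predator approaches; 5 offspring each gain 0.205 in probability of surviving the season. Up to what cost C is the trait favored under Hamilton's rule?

r to an offspring = 1/2 (one parent–offspring link: r = (1/2)^1 = 1/2).
Hamilton's rule: n·r·B > C, so the trait is favored while C < n·r·B = 5·0.5·0.205 = 0.5125.

0.5125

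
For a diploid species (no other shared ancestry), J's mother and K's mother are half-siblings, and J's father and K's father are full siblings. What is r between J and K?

Wright's path rule: contributions from independent ancestry routes add.
J and K are related in two ways: half first cousins through their mothers (r = 1/16) and first cousins through their fathers (r = 1/8).
r = 1/16 + 1/8 = 3/16 = 0.1875.

0.1875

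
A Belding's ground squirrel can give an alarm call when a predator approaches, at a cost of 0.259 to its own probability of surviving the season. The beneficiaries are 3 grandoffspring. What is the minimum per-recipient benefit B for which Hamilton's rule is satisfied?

0.3453

r to a grandoffspring = 0.25 (two parent–offspring links: r = (1/2)^2 = 1/4).
Hamilton's rule with n recipients of equal r: n·r·B > C, so B > C/(n·r) = 0.259/(3·0.25) = 0.3453.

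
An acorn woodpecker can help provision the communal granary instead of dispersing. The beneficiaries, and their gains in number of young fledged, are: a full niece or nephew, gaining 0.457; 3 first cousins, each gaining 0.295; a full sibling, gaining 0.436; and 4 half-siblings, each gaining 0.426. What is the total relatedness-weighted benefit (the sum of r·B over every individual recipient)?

r to a full niece or nephew = 1/4 (full aunt/uncle↔niece/nephew: two paths of length 3 through the shared grandparent pair: r = 2·(1/2)^3 = 1/4).
r to a first cousin = 1/8 (first cousins share one grandparent pair — two paths of length 4: r = 2·(1/2)^4 = 1/8).
r to a full sibling = 1/2 (full sibs share both parents — two paths of length 2: r = 2·(1/2)^2 = 1/2).
r to a half-sibling = 0.25 (half-sibs share one parent — one path of length 2: r = (1/2)^2 = 1/4).
Summing one r·B term per recipient: 1·0.25·0.457 + 3·0.125·0.295 + 1·0.5·0.436 + 4·0.25·0.426 = 0.868875.

0.868875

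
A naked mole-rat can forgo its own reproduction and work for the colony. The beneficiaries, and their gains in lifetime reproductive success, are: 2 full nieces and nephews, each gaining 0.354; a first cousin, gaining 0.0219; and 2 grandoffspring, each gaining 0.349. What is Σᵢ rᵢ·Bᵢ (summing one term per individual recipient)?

r to a full niece or nephew = 1/4 (full aunt/uncle↔niece/nephew: two paths of length 3 through the shared grandparent pair: r = 2·(1/2)^3 = 1/4).
r to a first cousin = 0.125 (first cousins share one grandparent pair — two paths of length 4: r = 2·(1/2)^4 = 1/8).
r to a grandoffspring = 0.25 (two parent–offspring links: r = (1/2)^2 = 1/4).
Summing one r·B term per recipient: 2·0.25·0.354 + 1·0.125·0.0219 + 2·0.25·0.349 = 0.3542375.

0.3542375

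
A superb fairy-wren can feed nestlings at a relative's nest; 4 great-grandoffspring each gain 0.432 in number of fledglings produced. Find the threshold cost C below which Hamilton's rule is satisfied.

r to a great-grandoffspring = 1/8 (three parent–offspring links: r = (1/2)^3 = 1/8).
Hamilton's rule: n·r·B > C, so the trait is favored while C < n·r·B = 4·0.125·0.432 = 0.216.

0.216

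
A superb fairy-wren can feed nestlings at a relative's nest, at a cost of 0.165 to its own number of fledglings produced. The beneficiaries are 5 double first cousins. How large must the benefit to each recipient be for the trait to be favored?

r to a double first cousin = 0.25 (double first cousins share both grandparent pairs — four paths of length 4: r = 4·(1/2)^4 = 1/4).
Hamilton's rule with n recipients of equal r: n·r·B > C, so B > C/(n·r) = 0.165/(5·0.25) = 0.132.

0.132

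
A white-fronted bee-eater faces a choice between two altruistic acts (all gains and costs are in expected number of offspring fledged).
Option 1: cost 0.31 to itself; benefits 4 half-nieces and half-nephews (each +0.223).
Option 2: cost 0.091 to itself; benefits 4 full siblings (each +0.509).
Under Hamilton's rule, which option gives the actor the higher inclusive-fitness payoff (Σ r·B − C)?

Option 1: r to a half-niece or half-nephew = 0.125.
Option 1: Σ r·B − C = (4·0.125·0.223) − 0.31 = -0.1985.
Option 2: r to a full sibling = 0.5.
Option 2: Σ r·B − C = (4·0.5·0.509) − 0.091 = 0.927.
Option 2 has the higher net inclusive-fitness payoff.

Option 2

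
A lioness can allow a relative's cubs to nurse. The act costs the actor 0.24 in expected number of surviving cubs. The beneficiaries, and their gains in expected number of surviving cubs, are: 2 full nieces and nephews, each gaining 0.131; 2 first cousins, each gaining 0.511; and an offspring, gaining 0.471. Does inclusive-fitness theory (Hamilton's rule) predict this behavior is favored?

Hamilton's rule: the trait is favored when the sum of r·B over every recipient exceeds the actor's cost C.
r to a full niece or nephew = 0.25 (full aunt/uncle↔niece/nephew: two paths of length 3 through the shared grandparent pair: r = 2·(1/2)^3 = 1/4).
r to a first cousin = 0.125 (first cousins share one grandparent pair — two paths of length 4: r = 2·(1/2)^4 = 1/8).
r to an offspring = 0.5 (one parent–offspring link: r = (1/2)^1 = 1/2).
Summing one r·B term per recipient: 2·0.25·0.131 + 2·0.125·0.511 + 1·0.5·0.471 = 0.42875.
0.42875 > 0.24: the indirect benefit exceeds the cost.

Yes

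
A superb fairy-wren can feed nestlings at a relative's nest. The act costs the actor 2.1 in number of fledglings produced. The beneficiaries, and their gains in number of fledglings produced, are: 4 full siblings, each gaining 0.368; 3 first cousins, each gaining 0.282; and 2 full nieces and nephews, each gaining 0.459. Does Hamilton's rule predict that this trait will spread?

No

Hamilton's rule: the trait is favored when the sum of r·B over every recipient exceeds the actor's cost C.
r to a full sibling = 1/2 (full sibs share both parents — two paths of length 2: r = 2·(1/2)^2 = 1/2).
r to a first cousin = 1/8 (first cousins share one grandparent pair — two paths of length 4: r = 2·(1/2)^4 = 1/8).
r to a full niece or nephew = 0.25 (full aunt/uncle↔niece/nephew: two paths of length 3 through the shared grandparent pair: r = 2·(1/2)^3 = 1/4).
Summing one r·B term per recipient: 4·0.5·0.368 + 3·0.125·0.282 + 2·0.25·0.459 = 1.07125.
1.07125 < 2.1: the indirect benefit is less than the cost.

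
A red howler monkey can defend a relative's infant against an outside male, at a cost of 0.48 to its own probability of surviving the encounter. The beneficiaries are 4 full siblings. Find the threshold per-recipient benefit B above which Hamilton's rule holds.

r to a full sibling = 0.5 (full sibs share both parents — two paths of length 2: r = 2·(1/2)^2 = 1/2).
Hamilton's rule with n recipients of equal r: n·r·B > C, so B > C/(n·r) = 0.48/(4·0.5) = 0.24.

0.24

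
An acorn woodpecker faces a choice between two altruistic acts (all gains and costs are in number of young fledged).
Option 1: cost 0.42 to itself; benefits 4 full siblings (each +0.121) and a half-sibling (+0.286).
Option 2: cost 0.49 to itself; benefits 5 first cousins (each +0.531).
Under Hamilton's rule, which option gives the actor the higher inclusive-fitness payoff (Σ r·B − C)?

Option 1: r to a full sibling = 0.5.
Option 1: r to a half-sibling = 0.25.
Option 1: Σ r·B − C = (4·0.5·0.121 + 1·0.25·0.286) − 0.42 = -0.1065.
Option 2: r to a first cousin = 0.125.
Option 2: Σ r·B − C = (5·0.125·0.531) − 0.49 = -0.158125.
Option 1 has the higher net inclusive-fitness payoff.

Option 1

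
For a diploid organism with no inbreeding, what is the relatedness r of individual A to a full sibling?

Full sibs share both parents — two paths of length 2: r = 2·(1/2)^2 = 1/2.

0.5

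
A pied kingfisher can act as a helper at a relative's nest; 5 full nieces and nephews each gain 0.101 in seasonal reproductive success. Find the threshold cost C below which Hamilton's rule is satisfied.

0.12625

r to a full niece or nephew = 1/4 (full aunt/uncle↔niece/nephew: two paths of length 3 through the shared grandparent pair: r = 2·(1/2)^3 = 1/4).
Hamilton's rule: n·r·B > C, so the trait is favored while C < n·r·B = 5·0.25·0.101 = 0.12625.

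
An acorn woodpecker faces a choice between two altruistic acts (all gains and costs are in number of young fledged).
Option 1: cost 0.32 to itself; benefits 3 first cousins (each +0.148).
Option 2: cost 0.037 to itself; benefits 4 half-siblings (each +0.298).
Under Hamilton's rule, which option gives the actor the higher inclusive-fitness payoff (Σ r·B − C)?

Option 1: r to a first cousin = 0.125.
Option 1: Σ r·B − C = (3·0.125·0.148) − 0.32 = -0.2645.
Option 2: r to a half-sibling = 0.25.
Option 2: Σ r·B − C = (4·0.25·0.298) − 0.037 = 0.261.
Option 2 has the higher net inclusive-fitness payoff.

Option 2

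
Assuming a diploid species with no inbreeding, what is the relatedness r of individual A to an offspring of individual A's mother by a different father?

Each parent–offspring link contributes a factor of 1/2, and independent paths through distinct common ancestors add.
Half-sibs share one parent — one path of length 2: r = (1/2)^2 = 1/4.

0.25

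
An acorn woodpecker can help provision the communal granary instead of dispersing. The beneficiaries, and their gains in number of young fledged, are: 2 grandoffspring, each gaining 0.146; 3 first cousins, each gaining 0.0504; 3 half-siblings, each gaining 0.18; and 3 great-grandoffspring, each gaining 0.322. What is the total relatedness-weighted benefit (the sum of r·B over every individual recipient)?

0.34765

r to a grandoffspring = 0.25 (two parent–offspring links: r = (1/2)^2 = 1/4).
r to a first cousin = 0.125 (first cousins share one grandparent pair — two paths of length 4: r = 2·(1/2)^4 = 1/8).
r to a half-sibling = 0.25 (half-sibs share one parent — one path of length 2: r = (1/2)^2 = 1/4).
r to a great-grandoffspring = 1/8 (three parent–offspring links: r = (1/2)^3 = 1/8).
Summing one r·B term per recipient: 2·0.25·0.146 + 3·0.125·0.0504 + 3·0.25·0.18 + 3·0.125·0.322 = 0.34765.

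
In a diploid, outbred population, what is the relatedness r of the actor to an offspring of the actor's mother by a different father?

0.25

Each parent–offspring link contributes a factor of 1/2, and independent paths through distinct common ancestors add.
Half-sibs share one parent — one path of length 2: r = (1/2)^2 = 1/4.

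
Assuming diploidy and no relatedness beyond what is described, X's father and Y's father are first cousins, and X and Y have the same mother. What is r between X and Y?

With two independent routes of shared ancestry, r is the sum of the two contributions.
X and Y are related in two ways: second cousins through their fathers (r = 1/32) and half-sibs through their shared mother (r = 1/4).
r = 1/32 + 1/4 = 0.28125.

0.28125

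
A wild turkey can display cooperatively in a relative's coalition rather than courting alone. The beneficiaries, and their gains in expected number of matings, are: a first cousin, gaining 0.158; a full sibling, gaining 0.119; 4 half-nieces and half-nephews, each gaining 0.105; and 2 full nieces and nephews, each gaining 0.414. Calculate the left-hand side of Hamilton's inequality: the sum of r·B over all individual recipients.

r to a first cousin = 0.125 (first cousins share one grandparent pair — two paths of length 4: r = 2·(1/2)^4 = 1/8).
r to a full sibling = 0.5 (full sibs share both parents — two paths of length 2: r = 2·(1/2)^2 = 1/2).
r to a half-niece or half-nephew = 0.125 (half-aunt/uncle↔niece/nephew: one path of length 3: r = (1/2)^3 = 1/8).
r to a full niece or nephew = 0.25 (full aunt/uncle↔niece/nephew: two paths of length 3 through the shared grandparent pair: r = 2·(1/2)^3 = 1/4).
Summing one r·B term per recipient: 1·0.125·0.158 + 1·0.5·0.119 + 4·0.125·0.105 + 2·0.25·0.414 = 0.33875.

0.33875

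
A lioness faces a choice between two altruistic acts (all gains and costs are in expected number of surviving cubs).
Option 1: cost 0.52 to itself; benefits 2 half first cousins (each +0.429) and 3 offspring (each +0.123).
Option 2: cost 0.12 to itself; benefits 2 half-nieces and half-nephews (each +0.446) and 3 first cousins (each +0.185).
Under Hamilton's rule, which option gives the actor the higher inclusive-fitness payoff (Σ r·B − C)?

Option 2

Option 1: r to a half first cousin = 0.0625.
Option 1: r to an offspring = 0.5.
Option 1: Σ r·B − C = (2·0.0625·0.429 + 3·0.5·0.123) − 0.52 = -0.281875.
Option 2: r to a half-niece or half-nephew = 0.125.
Option 2: r to a first cousin = 0.125.
Option 2: Σ r·B − C = (2·0.125·0.446 + 3·0.125·0.185) − 0.12 = 0.060875.
Option 2 has the higher net inclusive-fitness payoff.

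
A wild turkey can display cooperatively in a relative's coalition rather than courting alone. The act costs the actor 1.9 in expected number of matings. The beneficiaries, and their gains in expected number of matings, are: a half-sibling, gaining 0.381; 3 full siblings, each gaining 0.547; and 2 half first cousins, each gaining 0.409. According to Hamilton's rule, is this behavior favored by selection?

Hamilton's rule: the trait is favored when the sum of r·B over every recipient exceeds the actor's cost C.
r to a half-sibling = 0.25 (half-sibs share one parent — one path of length 2: r = (1/2)^2 = 1/4).
r to a full sibling = 1/2 (full sibs share both parents — two paths of length 2: r = 2·(1/2)^2 = 1/2).
r to a half first cousin = 1/16 (half first cousins share one grandparent — one path of length 4: r = (1/2)^4 = 1/16).
Summing one r·B term per recipient: 1·0.25·0.381 + 3·0.5·0.547 + 2·0.0625·0.409 = 0.966875.
0.966875 < 1.9: the indirect benefit is less than the cost.

No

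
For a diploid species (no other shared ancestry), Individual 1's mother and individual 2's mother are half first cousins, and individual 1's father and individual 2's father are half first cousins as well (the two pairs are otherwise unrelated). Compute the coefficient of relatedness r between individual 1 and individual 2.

0.03125

With two independent routes of shared ancestry, r is the sum of the two contributions.
Individual 1 and individual 2 are related in two ways: half second cousins through their mothers (r = 1/64) and half second cousins through their fathers (r = 1/64).
r = 1/64 + 1/64 = 1/32 = 0.03125.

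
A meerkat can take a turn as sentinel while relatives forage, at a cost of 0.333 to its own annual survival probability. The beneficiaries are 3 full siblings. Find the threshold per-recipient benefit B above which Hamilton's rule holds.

0.222

r to a full sibling = 1/2 (full sibs share both parents — two paths of length 2: r = 2·(1/2)^2 = 1/2).
Hamilton's rule with n recipients of equal r: n·r·B > C, so B > C/(n·r) = 0.333/(3·0.5) = 0.222.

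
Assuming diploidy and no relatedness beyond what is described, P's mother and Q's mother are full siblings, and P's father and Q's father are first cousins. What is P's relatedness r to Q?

0.15625

Relatedness sums over independent paths through distinct common ancestors.
P and Q are related in two ways: first cousins through their mothers (r = 1/8) and second cousins through their fathers (r = 1/32).
r = 1/8 + 1/32 = 0.15625.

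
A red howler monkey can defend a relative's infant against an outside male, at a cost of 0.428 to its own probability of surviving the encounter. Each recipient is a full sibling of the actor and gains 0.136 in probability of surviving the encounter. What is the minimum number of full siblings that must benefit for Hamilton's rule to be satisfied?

7

r to a full sibling = 0.5 (full sibs share both parents — two paths of length 2: r = 2·(1/2)^2 = 1/2).
Hamilton's rule: n·r·B > C  ⇒  n > C/(r·B) = 0.428/(0.5·0.136) = 6.294.
The smallest integer exceeding 6.294 is 7.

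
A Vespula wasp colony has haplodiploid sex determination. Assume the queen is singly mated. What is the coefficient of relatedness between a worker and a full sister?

Haplodiploid full sisters inherit their father's entire haploid genome identically (contributing 1/2) and on average half of their mother's contribution (1/2 · 1/2 = 1/4); r = 1/2 + 1/4 = 3/4.

0.75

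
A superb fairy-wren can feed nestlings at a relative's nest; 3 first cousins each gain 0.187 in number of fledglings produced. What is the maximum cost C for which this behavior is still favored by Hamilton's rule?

0.070125

r to a first cousin = 0.125 (first cousins share one grandparent pair — two paths of length 4: r = 2·(1/2)^4 = 1/8).
Hamilton's rule: n·r·B > C, so the trait is favored while C < n·r·B = 3·0.125·0.187 = 0.070125.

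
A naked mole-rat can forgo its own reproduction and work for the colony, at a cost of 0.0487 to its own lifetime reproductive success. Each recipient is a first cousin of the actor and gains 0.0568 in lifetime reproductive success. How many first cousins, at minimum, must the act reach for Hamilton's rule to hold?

7

r to a first cousin = 1/8 (first cousins share one grandparent pair — two paths of length 4: r = 2·(1/2)^4 = 1/8).
Hamilton's rule: n·r·B > C  ⇒  n > C/(r·B) = 0.0487/(0.125·0.0568) = 6.859.
The smallest integer exceeding 6.859 is 7.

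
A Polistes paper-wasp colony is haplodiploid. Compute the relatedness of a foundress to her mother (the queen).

One meiotic link between diploid queen and diploid daughter: r = 1/2.

0.5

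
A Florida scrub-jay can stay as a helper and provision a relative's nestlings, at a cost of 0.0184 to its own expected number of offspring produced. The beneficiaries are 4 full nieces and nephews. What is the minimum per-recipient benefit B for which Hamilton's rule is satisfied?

r to a full niece or nephew = 1/4 (full aunt/uncle↔niece/nephew: two paths of length 3 through the shared grandparent pair: r = 2·(1/2)^3 = 1/4).
Hamilton's rule with n recipients of equal r: n·r·B > C, so B > C/(n·r) = 0.0184/(4·0.25) = 0.0184.

0.0184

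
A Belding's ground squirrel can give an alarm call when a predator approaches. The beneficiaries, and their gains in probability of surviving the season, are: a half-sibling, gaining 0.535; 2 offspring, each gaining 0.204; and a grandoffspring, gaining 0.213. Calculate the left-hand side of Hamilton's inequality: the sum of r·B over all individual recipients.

0.391

r to a half-sibling = 0.25 (half-sibs share one parent — one path of length 2: r = (1/2)^2 = 1/4).
r to an offspring = 1/2 (one parent–offspring link: r = (1/2)^1 = 1/2).
r to a grandoffspring = 1/4 (two parent–offspring links: r = (1/2)^2 = 1/4).
Summing one r·B term per recipient: 1·0.25·0.535 + 2·0.5·0.204 + 1·0.25·0.213 = 0.391.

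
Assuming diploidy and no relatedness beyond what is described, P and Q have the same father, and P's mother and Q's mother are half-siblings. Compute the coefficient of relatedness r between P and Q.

0.3125

Relatedness sums over independent paths through distinct common ancestors.
P and Q are related in two ways: half-sibs through their shared father (r = 1/4) and half first cousins through their mothers (r = 1/16).
r = 1/4 + 1/16 = 5/16 = 0.3125.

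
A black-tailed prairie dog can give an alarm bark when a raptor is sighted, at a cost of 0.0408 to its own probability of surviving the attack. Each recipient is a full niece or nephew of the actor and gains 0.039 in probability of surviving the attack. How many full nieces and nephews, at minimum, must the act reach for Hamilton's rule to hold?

r to a full niece or nephew = 0.25 (full aunt/uncle↔niece/nephew: two paths of length 3 through the shared grandparent pair: r = 2·(1/2)^3 = 1/4).
Hamilton's rule: n·r·B > C  ⇒  n > C/(r·B) = 0.0408/(0.25·0.039) = 4.185.
The smallest integer exceeding 4.185 is 5.

5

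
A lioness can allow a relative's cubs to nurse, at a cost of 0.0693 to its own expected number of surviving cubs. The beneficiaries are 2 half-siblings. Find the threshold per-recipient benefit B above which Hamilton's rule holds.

0.1386

r to a half-sibling = 0.25 (half-sibs share one parent — one path of length 2: r = (1/2)^2 = 1/4).
Hamilton's rule with n recipients of equal r: n·r·B > C, so B > C/(n·r) = 0.0693/(2·0.25) = 0.1386.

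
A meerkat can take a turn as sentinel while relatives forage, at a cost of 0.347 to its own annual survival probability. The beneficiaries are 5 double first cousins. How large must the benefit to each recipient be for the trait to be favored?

r to a double first cousin = 0.25 (double first cousins share both grandparent pairs — four paths of length 4: r = 4·(1/2)^4 = 1/4).
Hamilton's rule with n recipients of equal r: n·r·B > C, so B > C/(n·r) = 0.347/(5·0.25) = 0.2776.

0.2776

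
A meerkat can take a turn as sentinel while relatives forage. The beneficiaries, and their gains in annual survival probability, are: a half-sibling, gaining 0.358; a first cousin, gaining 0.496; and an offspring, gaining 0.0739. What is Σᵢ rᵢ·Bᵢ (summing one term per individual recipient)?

0.18845

r to a half-sibling = 0.25 (half-sibs share one parent — one path of length 2: r = (1/2)^2 = 1/4).
r to a first cousin = 0.125 (first cousins share one grandparent pair — two paths of length 4: r = 2·(1/2)^4 = 1/8).
r to an offspring = 0.5 (one parent–offspring link: r = (1/2)^1 = 1/2).
Summing one r·B term per recipient: 1·0.25·0.358 + 1·0.125·0.496 + 1·0.5·0.0739 = 0.18845.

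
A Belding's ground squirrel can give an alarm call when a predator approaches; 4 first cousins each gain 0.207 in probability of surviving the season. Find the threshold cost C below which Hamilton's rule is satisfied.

0.1035

r to a first cousin = 0.125 (first cousins share one grandparent pair — two paths of length 4: r = 2·(1/2)^4 = 1/8).
Hamilton's rule: n·r·B > C, so the trait is favored while C < n·r·B = 4·0.125·0.207 = 0.1035.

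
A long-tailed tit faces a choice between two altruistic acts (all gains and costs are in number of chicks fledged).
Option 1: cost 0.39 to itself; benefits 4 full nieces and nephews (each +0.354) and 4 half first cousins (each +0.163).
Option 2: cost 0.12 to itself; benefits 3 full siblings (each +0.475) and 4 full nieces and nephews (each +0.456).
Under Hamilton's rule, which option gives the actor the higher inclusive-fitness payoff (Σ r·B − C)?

Option 1: r to a full niece or nephew = 0.25.
Option 1: r to a half first cousin = 0.0625.
Option 1: Σ r·B − C = (4·0.25·0.354 + 4·0.0625·0.163) − 0.39 = 0.00475.
Option 2: r to a full sibling = 0.5.
Option 2: r to a full niece or nephew = 0.25.
Option 2: Σ r·B − C = (3·0.5·0.475 + 4·0.25·0.456) − 0.12 = 1.0485.
Option 2 has the higher net inclusive-fitness payoff.

Option 2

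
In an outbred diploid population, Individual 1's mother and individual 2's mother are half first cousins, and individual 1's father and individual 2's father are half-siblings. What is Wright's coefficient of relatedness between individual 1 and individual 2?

Independent pedigree routes through distinct common ancestors add.
Individual 1 and individual 2 are related in two ways: half second cousins through their mothers (r = 1/64) and half first cousins through their fathers (r = 1/16).
r = 1/64 + 1/16 = 0.078125.

0.078125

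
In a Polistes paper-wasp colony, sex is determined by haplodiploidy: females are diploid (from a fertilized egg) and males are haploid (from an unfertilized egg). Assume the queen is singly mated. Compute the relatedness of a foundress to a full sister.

Haplodiploid full sisters inherit their father's entire haploid genome identically (contributing 1/2) and on average half of their mother's contribution (1/2 · 1/2 = 1/4); r = 1/2 + 1/4 = 3/4.

0.75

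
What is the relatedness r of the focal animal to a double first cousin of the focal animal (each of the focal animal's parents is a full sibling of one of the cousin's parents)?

Each parent–offspring link contributes a factor of 1/2, and independent paths through distinct common ancestors add.
Double first cousins share both grandparent pairs — four paths of length 4: r = 4·(1/2)^4 = 1/4.

0.25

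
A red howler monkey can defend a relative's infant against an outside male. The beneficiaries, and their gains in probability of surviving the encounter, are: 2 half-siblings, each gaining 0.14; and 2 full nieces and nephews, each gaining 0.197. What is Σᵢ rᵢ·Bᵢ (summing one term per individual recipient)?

0.1685

r to a half-sibling = 1/4 (half-sibs share one parent — one path of length 2: r = (1/2)^2 = 1/4).
r to a full niece or nephew = 1/4 (full aunt/uncle↔niece/nephew: two paths of length 3 through the shared grandparent pair: r = 2·(1/2)^3 = 1/4).
Summing one r·B term per recipient: 2·0.25·0.14 + 2·0.25·0.197 = 0.1685.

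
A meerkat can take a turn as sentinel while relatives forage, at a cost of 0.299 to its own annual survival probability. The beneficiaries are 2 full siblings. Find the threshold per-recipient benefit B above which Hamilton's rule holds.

0.299

r to a full sibling = 0.5 (full sibs share both parents — two paths of length 2: r = 2·(1/2)^2 = 1/2).
Hamilton's rule with n recipients of equal r: n·r·B > C, so B > C/(n·r) = 0.299/(2·0.5) = 0.299.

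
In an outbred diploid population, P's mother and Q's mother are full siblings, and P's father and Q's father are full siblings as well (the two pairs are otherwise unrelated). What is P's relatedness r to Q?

With two independent routes of shared ancestry, r is the sum of the two contributions.
P and Q are related in two ways: first cousins through their mothers (r = 1/8) and first cousins through their fathers (r = 1/8) — i.e. double first cousins.
r = 1/8 + 1/8 = 0.25.

0.25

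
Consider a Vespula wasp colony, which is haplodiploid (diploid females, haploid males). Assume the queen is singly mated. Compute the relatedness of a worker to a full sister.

0.75

Haplodiploid full sisters inherit their father's entire haploid genome identically (contributing 1/2) and on average half of their mother's contribution (1/2 · 1/2 = 1/4); r = 1/2 + 1/4 = 3/4.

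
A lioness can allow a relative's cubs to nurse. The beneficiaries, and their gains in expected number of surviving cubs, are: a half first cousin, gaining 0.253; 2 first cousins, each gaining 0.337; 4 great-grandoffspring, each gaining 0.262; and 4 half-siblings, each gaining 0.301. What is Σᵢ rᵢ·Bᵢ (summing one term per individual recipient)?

r to a half first cousin = 0.0625 (half first cousins share one grandparent — one path of length 4: r = (1/2)^4 = 1/16).
r to a first cousin = 1/8 (first cousins share one grandparent pair — two paths of length 4: r = 2·(1/2)^4 = 1/8).
r to a great-grandoffspring = 0.125 (three parent–offspring links: r = (1/2)^3 = 1/8).
r to a half-sibling = 0.25 (half-sibs share one parent — one path of length 2: r = (1/2)^2 = 1/4).
Summing one r·B term per recipient: 1·0.0625·0.253 + 2·0.125·0.337 + 4·0.125·0.262 + 4·0.25·0.301 = 0.5320625.

0.5320625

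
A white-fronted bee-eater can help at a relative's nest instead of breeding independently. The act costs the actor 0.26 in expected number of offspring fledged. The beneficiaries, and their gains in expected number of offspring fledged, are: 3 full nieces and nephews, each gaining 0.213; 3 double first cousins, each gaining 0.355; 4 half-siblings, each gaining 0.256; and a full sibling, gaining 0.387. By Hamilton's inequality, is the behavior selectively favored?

Hamilton's rule: the trait is favored when the sum of r·B over every recipient exceeds the actor's cost C.
r to a full niece or nephew = 0.25 (full aunt/uncle↔niece/nephew: two paths of length 3 through the shared grandparent pair: r = 2·(1/2)^3 = 1/4).
r to a double first cousin = 0.25 (double first cousins share both grandparent pairs — four paths of length 4: r = 4·(1/2)^4 = 1/4).
r to a half-sibling = 0.25 (half-sibs share one parent — one path of length 2: r = (1/2)^2 = 1/4).
r to a full sibling = 1/2 (full sibs share both parents — two paths of length 2: r = 2·(1/2)^2 = 1/2).
Summing one r·B term per recipient: 3·0.25·0.213 + 3·0.25·0.355 + 4·0.25·0.256 + 1·0.5·0.387 = 0.8755.
0.8755 > 0.26: the indirect benefit exceeds the cost.

Yes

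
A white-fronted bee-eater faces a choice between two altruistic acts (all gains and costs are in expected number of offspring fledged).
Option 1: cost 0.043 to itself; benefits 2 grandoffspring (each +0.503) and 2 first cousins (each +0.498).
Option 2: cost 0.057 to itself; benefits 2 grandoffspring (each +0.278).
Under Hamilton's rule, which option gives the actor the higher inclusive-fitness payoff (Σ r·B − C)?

Option 1

Option 1: r to a grandoffspring = 0.25.
Option 1: r to a first cousin = 0.125.
Option 1: Σ r·B − C = (2·0.25·0.503 + 2·0.125·0.498) − 0.043 = 0.333.
Option 2: r to a grandoffspring = 0.25.
Option 2: Σ r·B − C = (2·0.25·0.278) − 0.057 = 0.082.
Option 1 has the higher net inclusive-fitness payoff.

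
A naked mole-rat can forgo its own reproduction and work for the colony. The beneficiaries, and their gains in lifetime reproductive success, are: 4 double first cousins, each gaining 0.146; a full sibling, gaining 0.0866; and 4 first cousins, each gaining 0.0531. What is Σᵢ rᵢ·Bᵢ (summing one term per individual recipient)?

r to a double first cousin = 0.25 (double first cousins share both grandparent pairs — four paths of length 4: r = 4·(1/2)^4 = 1/4).
r to a full sibling = 1/2 (full sibs share both parents — two paths of length 2: r = 2·(1/2)^2 = 1/2).
r to a first cousin = 1/8 (first cousins share one grandparent pair — two paths of length 4: r = 2·(1/2)^4 = 1/8).
Summing one r·B term per recipient: 4·0.25·0.146 + 1·0.5·0.0866 + 4·0.125·0.0531 = 0.21585.

0.21585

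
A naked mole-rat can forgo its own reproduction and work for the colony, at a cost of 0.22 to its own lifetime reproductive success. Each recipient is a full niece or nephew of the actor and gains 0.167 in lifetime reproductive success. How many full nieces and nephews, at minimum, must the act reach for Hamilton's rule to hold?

r to a full niece or nephew = 1/4 (full aunt/uncle↔niece/nephew: two paths of length 3 through the shared grandparent pair: r = 2·(1/2)^3 = 1/4).
Hamilton's rule: n·r·B > C  ⇒  n > C/(r·B) = 0.22/(0.25·0.167) = 5.269.
The smallest integer exceeding 5.269 is 6.

6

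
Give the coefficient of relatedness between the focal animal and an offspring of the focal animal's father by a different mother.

0.25

Each parent–offspring link contributes a factor of 1/2, and independent paths through distinct common ancestors add.
Half-sibs share one parent — one path of length 2: r = (1/2)^2 = 1/4.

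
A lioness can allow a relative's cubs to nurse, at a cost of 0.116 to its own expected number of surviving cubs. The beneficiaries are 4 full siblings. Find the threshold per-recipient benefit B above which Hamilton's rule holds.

0.058

r to a full sibling = 0.5 (full sibs share both parents — two paths of length 2: r = 2·(1/2)^2 = 1/2).
Hamilton's rule with n recipients of equal r: n·r·B > C, so B > C/(n·r) = 0.116/(4·0.5) = 0.058.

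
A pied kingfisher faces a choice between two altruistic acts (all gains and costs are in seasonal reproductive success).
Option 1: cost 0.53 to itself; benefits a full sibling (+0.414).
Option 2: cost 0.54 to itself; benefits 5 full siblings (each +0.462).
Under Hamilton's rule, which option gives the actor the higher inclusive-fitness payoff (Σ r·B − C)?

Option 2

Option 1: r to a full sibling = 0.5.
Option 1: Σ r·B − C = (1·0.5·0.414) − 0.53 = -0.323.
Option 2: r to a full sibling = 0.5.
Option 2: Σ r·B − C = (5·0.5·0.462) − 0.54 = 0.615.
Option 2 has the higher net inclusive-fitness payoff.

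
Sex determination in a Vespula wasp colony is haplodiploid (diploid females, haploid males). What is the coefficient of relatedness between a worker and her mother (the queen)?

0.5

One meiotic link between diploid queen and diploid daughter: r = 1/2.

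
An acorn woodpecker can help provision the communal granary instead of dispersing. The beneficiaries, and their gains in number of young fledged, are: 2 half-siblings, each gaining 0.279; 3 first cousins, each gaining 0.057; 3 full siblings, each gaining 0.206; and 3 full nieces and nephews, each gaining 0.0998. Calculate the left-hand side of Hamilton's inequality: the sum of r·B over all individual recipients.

r to a half-sibling = 1/4 (half-sibs share one parent — one path of length 2: r = (1/2)^2 = 1/4).
r to a first cousin = 0.125 (first cousins share one grandparent pair — two paths of length 4: r = 2·(1/2)^4 = 1/8).
r to a full sibling = 0.5 (full sibs share both parents — two paths of length 2: r = 2·(1/2)^2 = 1/2).
r to a full niece or nephew = 0.25 (full aunt/uncle↔niece/nephew: two paths of length 3 through the shared grandparent pair: r = 2·(1/2)^3 = 1/4).
Summing one r·B term per recipient: 2·0.25·0.279 + 3·0.125·0.057 + 3·0.5·0.206 + 3·0.25·0.0998 = 0.544725.

0.544725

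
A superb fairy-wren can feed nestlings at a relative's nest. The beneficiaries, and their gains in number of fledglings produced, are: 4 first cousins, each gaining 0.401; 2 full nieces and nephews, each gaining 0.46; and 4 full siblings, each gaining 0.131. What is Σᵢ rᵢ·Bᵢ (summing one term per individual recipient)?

0.6925

r to a first cousin = 1/8 (first cousins share one grandparent pair — two paths of length 4: r = 2·(1/2)^4 = 1/8).
r to a full niece or nephew = 1/4 (full aunt/uncle↔niece/nephew: two paths of length 3 through the shared grandparent pair: r = 2·(1/2)^3 = 1/4).
r to a full sibling = 0.5 (full sibs share both parents — two paths of length 2: r = 2·(1/2)^2 = 1/2).
Summing one r·B term per recipient: 4·0.125·0.401 + 2·0.25·0.46 + 4·0.5·0.131 = 0.6925.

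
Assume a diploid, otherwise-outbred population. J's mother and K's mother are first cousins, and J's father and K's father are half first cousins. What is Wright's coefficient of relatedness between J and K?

0.046875

Independent pedigree routes through distinct common ancestors add.
J and K are related in two ways: second cousins through their mothers (r = 1/32) and half second cousins through their fathers (r = 1/64).
r = 1/32 + 1/64 = 0.046875.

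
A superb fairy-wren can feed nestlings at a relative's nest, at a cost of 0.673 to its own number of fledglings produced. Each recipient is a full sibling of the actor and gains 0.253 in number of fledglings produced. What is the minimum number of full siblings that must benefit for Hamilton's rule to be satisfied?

6

r to a full sibling = 0.5 (full sibs share both parents — two paths of length 2: r = 2·(1/2)^2 = 1/2).
Hamilton's rule: n·r·B > C  ⇒  n > C/(r·B) = 0.673/(0.5·0.253) = 5.32.
The smallest integer exceeding 5.32 is 6.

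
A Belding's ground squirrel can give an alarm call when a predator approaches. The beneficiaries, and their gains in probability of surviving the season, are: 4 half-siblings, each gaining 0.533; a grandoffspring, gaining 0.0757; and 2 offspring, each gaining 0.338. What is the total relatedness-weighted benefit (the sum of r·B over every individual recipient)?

r to a half-sibling = 0.25 (half-sibs share one parent — one path of length 2: r = (1/2)^2 = 1/4).
r to a grandoffspring = 0.25 (two parent–offspring links: r = (1/2)^2 = 1/4).
r to an offspring = 0.5 (one parent–offspring link: r = (1/2)^1 = 1/2).
Summing one r·B term per recipient: 4·0.25·0.533 + 1·0.25·0.0757 + 2·0.5·0.338 = 0.889925.

0.889925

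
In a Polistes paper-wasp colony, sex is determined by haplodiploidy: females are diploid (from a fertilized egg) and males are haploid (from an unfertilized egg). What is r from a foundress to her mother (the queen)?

0.5

One meiotic link between diploid queen and diploid daughter: r = 1/2.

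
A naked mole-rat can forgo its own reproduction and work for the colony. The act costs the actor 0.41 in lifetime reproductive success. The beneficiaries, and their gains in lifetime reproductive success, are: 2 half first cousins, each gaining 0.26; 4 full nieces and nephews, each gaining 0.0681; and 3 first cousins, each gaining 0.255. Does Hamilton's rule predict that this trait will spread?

Hamilton's rule: the trait is favored when the sum of r·B over every recipient exceeds the actor's cost C.
r to a half first cousin = 1/16 (half first cousins share one grandparent — one path of length 4: r = (1/2)^4 = 1/16).
r to a full niece or nephew = 1/4 (full aunt/uncle↔niece/nephew: two paths of length 3 through the shared grandparent pair: r = 2·(1/2)^3 = 1/4).
r to a first cousin = 0.125 (first cousins share one grandparent pair — two paths of length 4: r = 2·(1/2)^4 = 1/8).
Summing one r·B term per recipient: 2·0.0625·0.26 + 4·0.25·0.0681 + 3·0.125·0.255 = 0.196225.
0.196225 < 0.41: the indirect benefit is less than the cost.

No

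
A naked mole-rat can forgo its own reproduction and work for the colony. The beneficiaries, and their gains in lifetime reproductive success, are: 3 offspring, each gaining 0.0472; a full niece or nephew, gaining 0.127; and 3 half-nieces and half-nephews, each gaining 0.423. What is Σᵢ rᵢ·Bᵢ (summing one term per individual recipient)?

0.261175

r to an offspring = 1/2 (one parent–offspring link: r = (1/2)^1 = 1/2).
r to a full niece or nephew = 0.25 (full aunt/uncle↔niece/nephew: two paths of length 3 through the shared grandparent pair: r = 2·(1/2)^3 = 1/4).
r to a half-niece or half-nephew = 0.125 (half-aunt/uncle↔niece/nephew: one path of length 3: r = (1/2)^3 = 1/8).
Summing one r·B term per recipient: 3·0.5·0.0472 + 1·0.25·0.127 + 3·0.125·0.423 = 0.261175.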